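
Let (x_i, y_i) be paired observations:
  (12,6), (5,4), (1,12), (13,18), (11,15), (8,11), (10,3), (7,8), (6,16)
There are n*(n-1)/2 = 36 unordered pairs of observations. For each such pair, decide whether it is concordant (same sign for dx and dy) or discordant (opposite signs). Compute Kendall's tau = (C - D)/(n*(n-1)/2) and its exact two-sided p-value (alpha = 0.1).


Step 1: Enumerate the 36 unordered pairs (i,j) with i<j and classify each by sign(x_j-x_i) * sign(y_j-y_i).
  (1,2):dx=-7,dy=-2->C; (1,3):dx=-11,dy=+6->D; (1,4):dx=+1,dy=+12->C; (1,5):dx=-1,dy=+9->D
  (1,6):dx=-4,dy=+5->D; (1,7):dx=-2,dy=-3->C; (1,8):dx=-5,dy=+2->D; (1,9):dx=-6,dy=+10->D
  (2,3):dx=-4,dy=+8->D; (2,4):dx=+8,dy=+14->C; (2,5):dx=+6,dy=+11->C; (2,6):dx=+3,dy=+7->C
  (2,7):dx=+5,dy=-1->D; (2,8):dx=+2,dy=+4->C; (2,9):dx=+1,dy=+12->C; (3,4):dx=+12,dy=+6->C
  (3,5):dx=+10,dy=+3->C; (3,6):dx=+7,dy=-1->D; (3,7):dx=+9,dy=-9->D; (3,8):dx=+6,dy=-4->D
  (3,9):dx=+5,dy=+4->C; (4,5):dx=-2,dy=-3->C; (4,6):dx=-5,dy=-7->C; (4,7):dx=-3,dy=-15->C
  (4,8):dx=-6,dy=-10->C; (4,9):dx=-7,dy=-2->C; (5,6):dx=-3,dy=-4->C; (5,7):dx=-1,dy=-12->C
  (5,8):dx=-4,dy=-7->C; (5,9):dx=-5,dy=+1->D; (6,7):dx=+2,dy=-8->D; (6,8):dx=-1,dy=-3->C
  (6,9):dx=-2,dy=+5->D; (7,8):dx=-3,dy=+5->D; (7,9):dx=-4,dy=+13->D; (8,9):dx=-1,dy=+8->D
Step 2: C = 20, D = 16, total pairs = 36.
Step 3: tau = (C - D)/(n(n-1)/2) = (20 - 16)/36 = 0.111111.
Step 4: Exact two-sided p-value (enumerate n! = 362880 permutations of y under H0): p = 0.761414.
Step 5: alpha = 0.1. fail to reject H0.

tau_b = 0.1111 (C=20, D=16), p = 0.761414, fail to reject H0.


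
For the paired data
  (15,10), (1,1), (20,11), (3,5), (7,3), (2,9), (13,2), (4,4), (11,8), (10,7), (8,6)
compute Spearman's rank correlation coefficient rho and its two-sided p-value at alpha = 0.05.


Step 1: Rank x and y separately (midranks; no ties here).
rank(x): 15->10, 1->1, 20->11, 3->3, 7->5, 2->2, 13->9, 4->4, 11->8, 10->7, 8->6
rank(y): 10->10, 1->1, 11->11, 5->5, 3->3, 9->9, 2->2, 4->4, 8->8, 7->7, 6->6
Step 2: d_i = R_x(i) - R_y(i); compute d_i^2.
  (10-10)^2=0, (1-1)^2=0, (11-11)^2=0, (3-5)^2=4, (5-3)^2=4, (2-9)^2=49, (9-2)^2=49, (4-4)^2=0, (8-8)^2=0, (7-7)^2=0, (6-6)^2=0
sum(d^2) = 106.
Step 3: rho = 1 - 6*106 / (11*(11^2 - 1)) = 1 - 636/1320 = 0.518182.
Step 4: Under H0, t = rho * sqrt((n-2)/(1-rho^2)) = 1.8176 ~ t(9).
Step 5: Two-sided p-value from the t-distribution with 9 df = 0.102492.
Step 6: alpha = 0.05. fail to reject H0.

rho = 0.5182, p = 0.102492, fail to reject H0 at alpha = 0.05.


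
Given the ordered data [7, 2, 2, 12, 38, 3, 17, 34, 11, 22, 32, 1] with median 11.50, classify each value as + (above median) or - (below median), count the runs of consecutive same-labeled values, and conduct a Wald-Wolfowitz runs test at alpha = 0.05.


Step 1: Compute median = 11.50; label A = above, B = below.
Labels in order: BBBAABAABAAB  (n_A = 6, n_B = 6)
Step 2: Count runs R = 7.
Step 3: Under H0 (random ordering), E[R] = 2*n_A*n_B/(n_A+n_B) + 1 = 2*6*6/12 + 1 = 7.0000.
        Var[R] = 2*n_A*n_B*(2*n_A*n_B - n_A - n_B) / ((n_A+n_B)^2 * (n_A+n_B-1)) = 4320/1584 = 2.7273.
        SD[R] = 1.6514.
Step 4: R = E[R], so z = 0 with no continuity correction.
Step 5: Two-sided p-value via normal approximation = 2*(1 - Phi(|z|)) = 1.000000.
Step 6: alpha = 0.05. fail to reject H0.

R = 7, z = 0.0000, p = 1.000000, fail to reject H0.


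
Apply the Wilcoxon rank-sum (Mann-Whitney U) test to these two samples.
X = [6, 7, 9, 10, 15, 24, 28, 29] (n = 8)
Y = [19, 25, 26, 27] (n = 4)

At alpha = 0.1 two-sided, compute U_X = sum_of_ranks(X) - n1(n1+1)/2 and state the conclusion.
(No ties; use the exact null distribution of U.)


Step 1: Combine and sort all 12 observations; assign midranks.
sorted (value, group): (6,X), (7,X), (9,X), (10,X), (15,X), (19,Y), (24,X), (25,Y), (26,Y), (27,Y), (28,X), (29,X)
ranks: 6->1, 7->2, 9->3, 10->4, 15->5, 19->6, 24->7, 25->8, 26->9, 27->10, 28->11, 29->12
Step 2: Rank sum for X: R1 = 1 + 2 + 3 + 4 + 5 + 7 + 11 + 12 = 45.
Step 3: U_X = R1 - n1(n1+1)/2 = 45 - 8*9/2 = 45 - 36 = 9.
       U_Y = n1*n2 - U_X = 32 - 9 = 23.
Step 4: No ties, so the exact null distribution of U (based on enumerating the C(12,8) = 495 equally likely rank assignments) gives the two-sided p-value.
Step 5: p-value = 0.282828; compare to alpha = 0.1. fail to reject H0.

U_X = 9, p = 0.282828, fail to reject H0 at alpha = 0.1.


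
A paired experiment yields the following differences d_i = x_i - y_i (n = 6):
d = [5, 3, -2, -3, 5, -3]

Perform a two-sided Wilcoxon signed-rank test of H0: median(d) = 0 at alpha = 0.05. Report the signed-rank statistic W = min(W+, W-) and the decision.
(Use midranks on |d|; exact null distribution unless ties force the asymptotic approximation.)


Step 1: Drop any zero differences (none here) and take |d_i|.
|d| = [5, 3, 2, 3, 5, 3]
Step 2: Midrank |d_i| (ties get averaged ranks).
ranks: |5|->5.5, |3|->3, |2|->1, |3|->3, |5|->5.5, |3|->3
Step 3: Attach original signs; sum ranks with positive sign and with negative sign.
W+ = 5.5 + 3 + 5.5 = 14
W- = 1 + 3 + 3 = 7
(Check: W+ + W- = 21 should equal n(n+1)/2 = 21.)
Step 4: Test statistic W = min(W+, W-) = 7.
Step 5: Ties in |d|, so use the tie-corrected normal approximation.
        E[W] = n(n+1)/4 = 6*7/4 = 10.5.
        Tie groups: |d|=3 (t=3), |d|=5 (t=2); sum(t^3 - t) = 30.
        Var[W] = n(n+1)(2n+1)/24 - sum(t^3-t)/48 = 546/24 - 30/48 = 22.125.
        z = (W - E[W]) / sqrt(Var[W]) = (7 - 10.5) / 4.7037 = -0.7441.
        Two-sided p = 2*Phi(z) = 0.456821.
Step 6: alpha = 0.05. fail to reject H0.

W+ = 14, W- = 7, W = min = 7, p = 0.456821, fail to reject H0.


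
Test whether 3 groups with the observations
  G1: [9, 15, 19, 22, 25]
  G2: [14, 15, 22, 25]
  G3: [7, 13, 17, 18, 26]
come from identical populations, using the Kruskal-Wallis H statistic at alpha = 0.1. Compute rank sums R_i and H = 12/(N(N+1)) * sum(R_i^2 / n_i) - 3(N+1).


Step 1: Combine all N = 14 observations and assign midranks.
sorted (value, group, rank): (7,G3,1), (9,G1,2), (13,G3,3), (14,G2,4), (15,G1,5.5), (15,G2,5.5), (17,G3,7), (18,G3,8), (19,G1,9), (22,G1,10.5), (22,G2,10.5), (25,G1,12.5), (25,G2,12.5), (26,G3,14)
Step 2: Sum ranks within each group.
R_1 = 39.5 (n_1 = 5)
R_2 = 32.5 (n_2 = 4)
R_3 = 33 (n_3 = 5)
Step 3: H = 12/(N(N+1)) * sum(R_i^2/n_i) - 3(N+1)
     = 12/(14*15) * (39.5^2/5 + 32.5^2/4 + 33^2/5) - 3*15
     = 0.057143 * 793.913 - 45
     = 0.366429.
Step 4: Ties present; correction factor C = 1 - 18/(14^3 - 14) = 0.993407. Corrected H = 0.366429 / 0.993407 = 0.368861.
Step 5: Under H0, H ~ chi^2(2); p-value = 0.831578.
Step 6: alpha = 0.1. fail to reject H0.

H = 0.3689, df = 2, p = 0.831578, fail to reject H0.


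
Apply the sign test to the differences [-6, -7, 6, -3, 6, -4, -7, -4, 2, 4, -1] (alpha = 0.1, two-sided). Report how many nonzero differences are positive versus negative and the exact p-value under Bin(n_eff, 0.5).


Step 1: Discard zero differences. Original n = 11; n_eff = number of nonzero differences = 11.
Nonzero differences (with sign): -6, -7, +6, -3, +6, -4, -7, -4, +2, +4, -1
Step 2: Count signs: positive = 4, negative = 7.
Step 3: Under H0: P(positive) = 0.5, so the number of positives S ~ Bin(11, 0.5).
Step 4: Two-sided exact p-value = sum of Bin(11,0.5) probabilities at or below the observed probability = 0.548828.
Step 5: alpha = 0.1. fail to reject H0.

n_eff = 11, pos = 4, neg = 7, p = 0.548828, fail to reject H0.


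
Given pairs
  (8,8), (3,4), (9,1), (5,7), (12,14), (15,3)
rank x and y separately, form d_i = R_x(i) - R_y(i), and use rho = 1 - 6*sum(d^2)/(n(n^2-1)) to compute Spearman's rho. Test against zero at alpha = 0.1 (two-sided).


Step 1: Rank x and y separately (midranks; no ties here).
rank(x): 8->3, 3->1, 9->4, 5->2, 12->5, 15->6
rank(y): 8->5, 4->3, 1->1, 7->4, 14->6, 3->2
Step 2: d_i = R_x(i) - R_y(i); compute d_i^2.
  (3-5)^2=4, (1-3)^2=4, (4-1)^2=9, (2-4)^2=4, (5-6)^2=1, (6-2)^2=16
sum(d^2) = 38.
Step 3: rho = 1 - 6*38 / (6*(6^2 - 1)) = 1 - 228/210 = -0.085714.
Step 4: Under H0, t = rho * sqrt((n-2)/(1-rho^2)) = -0.1721 ~ t(4).
Step 5: Two-sided p-value from the t-distribution with 4 df = 0.871743.
Step 6: alpha = 0.1. fail to reject H0.

rho = -0.0857, p = 0.871743, fail to reject H0 at alpha = 0.1.


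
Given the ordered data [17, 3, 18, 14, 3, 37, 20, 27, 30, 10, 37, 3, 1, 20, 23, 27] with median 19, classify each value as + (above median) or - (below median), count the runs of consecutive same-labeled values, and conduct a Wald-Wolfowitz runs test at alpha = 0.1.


Step 1: Compute median = 19; label A = above, B = below.
Labels in order: BBBBBAAAABABBAAA  (n_A = 8, n_B = 8)
Step 2: Count runs R = 6.
Step 3: Under H0 (random ordering), E[R] = 2*n_A*n_B/(n_A+n_B) + 1 = 2*8*8/16 + 1 = 9.0000.
        Var[R] = 2*n_A*n_B*(2*n_A*n_B - n_A - n_B) / ((n_A+n_B)^2 * (n_A+n_B-1)) = 14336/3840 = 3.7333.
        SD[R] = 1.9322.
Step 4: Continuity-corrected z = (R + 0.5 - E[R]) / SD[R] = (6 + 0.5 - 9.0000) / 1.9322 = -1.2939.
Step 5: Two-sided p-value via normal approximation = 2*(1 - Phi(|z|)) = 0.195709.
Step 6: alpha = 0.1. fail to reject H0.

R = 6, z = -1.2939, p = 0.195709, fail to reject H0.


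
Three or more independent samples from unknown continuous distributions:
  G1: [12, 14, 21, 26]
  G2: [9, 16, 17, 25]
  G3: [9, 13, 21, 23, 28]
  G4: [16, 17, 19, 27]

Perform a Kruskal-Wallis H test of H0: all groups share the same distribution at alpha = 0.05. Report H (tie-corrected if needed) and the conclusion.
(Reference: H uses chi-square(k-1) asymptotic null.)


Step 1: Combine all N = 17 observations and assign midranks.
sorted (value, group, rank): (9,G2,1.5), (9,G3,1.5), (12,G1,3), (13,G3,4), (14,G1,5), (16,G2,6.5), (16,G4,6.5), (17,G2,8.5), (17,G4,8.5), (19,G4,10), (21,G1,11.5), (21,G3,11.5), (23,G3,13), (25,G2,14), (26,G1,15), (27,G4,16), (28,G3,17)
Step 2: Sum ranks within each group.
R_1 = 34.5 (n_1 = 4)
R_2 = 30.5 (n_2 = 4)
R_3 = 47 (n_3 = 5)
R_4 = 41 (n_4 = 4)
Step 3: H = 12/(N(N+1)) * sum(R_i^2/n_i) - 3(N+1)
     = 12/(17*18) * (34.5^2/4 + 30.5^2/4 + 47^2/5 + 41^2/4) - 3*18
     = 0.039216 * 1392.17 - 54
     = 0.595098.
Step 4: Ties present; correction factor C = 1 - 24/(17^3 - 17) = 0.995098. Corrected H = 0.595098 / 0.995098 = 0.598030.
Step 5: Under H0, H ~ chi^2(3); p-value = 0.896883.
Step 6: alpha = 0.05. fail to reject H0.

H = 0.5980, df = 3, p = 0.896883, fail to reject H0.


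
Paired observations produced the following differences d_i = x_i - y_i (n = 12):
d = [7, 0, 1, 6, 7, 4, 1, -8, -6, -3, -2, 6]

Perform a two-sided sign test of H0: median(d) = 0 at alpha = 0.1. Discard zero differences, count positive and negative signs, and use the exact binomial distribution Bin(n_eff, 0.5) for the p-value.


Step 1: Discard zero differences. Original n = 12; n_eff = number of nonzero differences = 11.
Nonzero differences (with sign): +7, +1, +6, +7, +4, +1, -8, -6, -3, -2, +6
Step 2: Count signs: positive = 7, negative = 4.
Step 3: Under H0: P(positive) = 0.5, so the number of positives S ~ Bin(11, 0.5).
Step 4: Two-sided exact p-value = sum of Bin(11,0.5) probabilities at or below the observed probability = 0.548828.
Step 5: alpha = 0.1. fail to reject H0.

n_eff = 11, pos = 7, neg = 4, p = 0.548828, fail to reject H0.


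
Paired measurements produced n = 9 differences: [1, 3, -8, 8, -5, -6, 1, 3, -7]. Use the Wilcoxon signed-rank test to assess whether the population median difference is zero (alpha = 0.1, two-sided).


Step 1: Drop any zero differences (none here) and take |d_i|.
|d| = [1, 3, 8, 8, 5, 6, 1, 3, 7]
Step 2: Midrank |d_i| (ties get averaged ranks).
ranks: |1|->1.5, |3|->3.5, |8|->8.5, |8|->8.5, |5|->5, |6|->6, |1|->1.5, |3|->3.5, |7|->7
Step 3: Attach original signs; sum ranks with positive sign and with negative sign.
W+ = 1.5 + 3.5 + 8.5 + 1.5 + 3.5 = 18.5
W- = 8.5 + 5 + 6 + 7 = 26.5
(Check: W+ + W- = 45 should equal n(n+1)/2 = 45.)
Step 4: Test statistic W = min(W+, W-) = 18.5.
Step 5: Ties in |d|, so use the tie-corrected normal approximation.
        E[W] = n(n+1)/4 = 9*10/4 = 22.5.
        Tie groups: |d|=1 (t=2), |d|=3 (t=2), |d|=8 (t=2); sum(t^3 - t) = 18.
        Var[W] = n(n+1)(2n+1)/24 - sum(t^3-t)/48 = 1710/24 - 18/48 = 70.875.
        z = (W - E[W]) / sqrt(Var[W]) = (18.5 - 22.5) / 8.4187 = -0.4751.
        Two-sided p = 2*Phi(z) = 0.634694.
Step 6: alpha = 0.1. fail to reject H0.

W+ = 18.5, W- = 26.5, W = min = 18.5, p = 0.634694, fail to reject H0.


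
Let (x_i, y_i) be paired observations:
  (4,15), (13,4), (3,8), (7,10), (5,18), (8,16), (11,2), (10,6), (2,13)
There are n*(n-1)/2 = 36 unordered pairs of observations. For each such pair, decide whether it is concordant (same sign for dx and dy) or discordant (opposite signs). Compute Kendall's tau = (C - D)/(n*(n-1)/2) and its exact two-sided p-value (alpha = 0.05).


Step 1: Enumerate the 36 unordered pairs (i,j) with i<j and classify each by sign(x_j-x_i) * sign(y_j-y_i).
  (1,2):dx=+9,dy=-11->D; (1,3):dx=-1,dy=-7->C; (1,4):dx=+3,dy=-5->D; (1,5):dx=+1,dy=+3->C
  (1,6):dx=+4,dy=+1->C; (1,7):dx=+7,dy=-13->D; (1,8):dx=+6,dy=-9->D; (1,9):dx=-2,dy=-2->C
  (2,3):dx=-10,dy=+4->D; (2,4):dx=-6,dy=+6->D; (2,5):dx=-8,dy=+14->D; (2,6):dx=-5,dy=+12->D
  (2,7):dx=-2,dy=-2->C; (2,8):dx=-3,dy=+2->D; (2,9):dx=-11,dy=+9->D; (3,4):dx=+4,dy=+2->C
  (3,5):dx=+2,dy=+10->C; (3,6):dx=+5,dy=+8->C; (3,7):dx=+8,dy=-6->D; (3,8):dx=+7,dy=-2->D
  (3,9):dx=-1,dy=+5->D; (4,5):dx=-2,dy=+8->D; (4,6):dx=+1,dy=+6->C; (4,7):dx=+4,dy=-8->D
  (4,8):dx=+3,dy=-4->D; (4,9):dx=-5,dy=+3->D; (5,6):dx=+3,dy=-2->D; (5,7):dx=+6,dy=-16->D
  (5,8):dx=+5,dy=-12->D; (5,9):dx=-3,dy=-5->C; (6,7):dx=+3,dy=-14->D; (6,8):dx=+2,dy=-10->D
  (6,9):dx=-6,dy=-3->C; (7,8):dx=-1,dy=+4->D; (7,9):dx=-9,dy=+11->D; (8,9):dx=-8,dy=+7->D
Step 2: C = 11, D = 25, total pairs = 36.
Step 3: tau = (C - D)/(n(n-1)/2) = (11 - 25)/36 = -0.388889.
Step 4: Exact two-sided p-value (enumerate n! = 362880 permutations of y under H0): p = 0.180181.
Step 5: alpha = 0.05. fail to reject H0.

tau_b = -0.3889 (C=11, D=25), p = 0.180181, fail to reject H0.


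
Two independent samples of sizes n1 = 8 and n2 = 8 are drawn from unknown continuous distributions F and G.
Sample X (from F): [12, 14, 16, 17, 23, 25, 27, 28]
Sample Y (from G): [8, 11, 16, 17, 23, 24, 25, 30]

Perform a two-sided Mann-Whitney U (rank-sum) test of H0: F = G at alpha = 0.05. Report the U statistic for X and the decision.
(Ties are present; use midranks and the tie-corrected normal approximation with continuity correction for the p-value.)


Step 1: Combine and sort all 16 observations; assign midranks.
sorted (value, group): (8,Y), (11,Y), (12,X), (14,X), (16,X), (16,Y), (17,X), (17,Y), (23,X), (23,Y), (24,Y), (25,X), (25,Y), (27,X), (28,X), (30,Y)
ranks: 8->1, 11->2, 12->3, 14->4, 16->5.5, 16->5.5, 17->7.5, 17->7.5, 23->9.5, 23->9.5, 24->11, 25->12.5, 25->12.5, 27->14, 28->15, 30->16
Step 2: Rank sum for X: R1 = 3 + 4 + 5.5 + 7.5 + 9.5 + 12.5 + 14 + 15 = 71.
Step 3: U_X = R1 - n1(n1+1)/2 = 71 - 8*9/2 = 71 - 36 = 35.
       U_Y = n1*n2 - U_X = 64 - 35 = 29.
Step 4: Ties are present, so use the tie-corrected normal approximation (with continuity correction) for the p-value.
Step 5: p-value = 0.792298; compare to alpha = 0.05. fail to reject H0.

U_X = 35, p = 0.792298, fail to reject H0 at alpha = 0.05.


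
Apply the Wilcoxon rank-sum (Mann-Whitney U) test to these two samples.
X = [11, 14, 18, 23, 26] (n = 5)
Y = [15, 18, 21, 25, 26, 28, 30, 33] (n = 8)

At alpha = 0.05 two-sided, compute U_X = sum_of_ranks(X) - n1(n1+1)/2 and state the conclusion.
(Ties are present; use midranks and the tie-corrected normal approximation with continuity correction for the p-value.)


Step 1: Combine and sort all 13 observations; assign midranks.
sorted (value, group): (11,X), (14,X), (15,Y), (18,X), (18,Y), (21,Y), (23,X), (25,Y), (26,X), (26,Y), (28,Y), (30,Y), (33,Y)
ranks: 11->1, 14->2, 15->3, 18->4.5, 18->4.5, 21->6, 23->7, 25->8, 26->9.5, 26->9.5, 28->11, 30->12, 33->13
Step 2: Rank sum for X: R1 = 1 + 2 + 4.5 + 7 + 9.5 = 24.
Step 3: U_X = R1 - n1(n1+1)/2 = 24 - 5*6/2 = 24 - 15 = 9.
       U_Y = n1*n2 - U_X = 40 - 9 = 31.
Step 4: Ties are present, so use the tie-corrected normal approximation (with continuity correction) for the p-value.
Step 5: p-value = 0.123248; compare to alpha = 0.05. fail to reject H0.

U_X = 9, p = 0.123248, fail to reject H0 at alpha = 0.05.


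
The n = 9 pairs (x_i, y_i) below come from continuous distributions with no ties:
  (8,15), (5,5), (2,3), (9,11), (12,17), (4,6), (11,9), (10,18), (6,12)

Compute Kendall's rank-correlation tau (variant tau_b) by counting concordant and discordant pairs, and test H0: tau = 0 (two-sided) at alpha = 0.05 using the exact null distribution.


Step 1: Enumerate the 36 unordered pairs (i,j) with i<j and classify each by sign(x_j-x_i) * sign(y_j-y_i).
  (1,2):dx=-3,dy=-10->C; (1,3):dx=-6,dy=-12->C; (1,4):dx=+1,dy=-4->D; (1,5):dx=+4,dy=+2->C
  (1,6):dx=-4,dy=-9->C; (1,7):dx=+3,dy=-6->D; (1,8):dx=+2,dy=+3->C; (1,9):dx=-2,dy=-3->C
  (2,3):dx=-3,dy=-2->C; (2,4):dx=+4,dy=+6->C; (2,5):dx=+7,dy=+12->C; (2,6):dx=-1,dy=+1->D
  (2,7):dx=+6,dy=+4->C; (2,8):dx=+5,dy=+13->C; (2,9):dx=+1,dy=+7->C; (3,4):dx=+7,dy=+8->C
  (3,5):dx=+10,dy=+14->C; (3,6):dx=+2,dy=+3->C; (3,7):dx=+9,dy=+6->C; (3,8):dx=+8,dy=+15->C
  (3,9):dx=+4,dy=+9->C; (4,5):dx=+3,dy=+6->C; (4,6):dx=-5,dy=-5->C; (4,7):dx=+2,dy=-2->D
  (4,8):dx=+1,dy=+7->C; (4,9):dx=-3,dy=+1->D; (5,6):dx=-8,dy=-11->C; (5,7):dx=-1,dy=-8->C
  (5,8):dx=-2,dy=+1->D; (5,9):dx=-6,dy=-5->C; (6,7):dx=+7,dy=+3->C; (6,8):dx=+6,dy=+12->C
  (6,9):dx=+2,dy=+6->C; (7,8):dx=-1,dy=+9->D; (7,9):dx=-5,dy=+3->D; (8,9):dx=-4,dy=-6->C
Step 2: C = 28, D = 8, total pairs = 36.
Step 3: tau = (C - D)/(n(n-1)/2) = (28 - 8)/36 = 0.555556.
Step 4: Exact two-sided p-value (enumerate n! = 362880 permutations of y under H0): p = 0.044615.
Step 5: alpha = 0.05. reject H0.

tau_b = 0.5556 (C=28, D=8), p = 0.044615, reject H0.


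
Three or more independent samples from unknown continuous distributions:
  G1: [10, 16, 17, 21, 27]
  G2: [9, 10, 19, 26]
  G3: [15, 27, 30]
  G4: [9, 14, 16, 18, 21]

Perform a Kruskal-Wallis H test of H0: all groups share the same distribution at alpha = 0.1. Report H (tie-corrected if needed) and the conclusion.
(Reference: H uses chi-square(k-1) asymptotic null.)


Step 1: Combine all N = 17 observations and assign midranks.
sorted (value, group, rank): (9,G2,1.5), (9,G4,1.5), (10,G1,3.5), (10,G2,3.5), (14,G4,5), (15,G3,6), (16,G1,7.5), (16,G4,7.5), (17,G1,9), (18,G4,10), (19,G2,11), (21,G1,12.5), (21,G4,12.5), (26,G2,14), (27,G1,15.5), (27,G3,15.5), (30,G3,17)
Step 2: Sum ranks within each group.
R_1 = 48 (n_1 = 5)
R_2 = 30 (n_2 = 4)
R_3 = 38.5 (n_3 = 3)
R_4 = 36.5 (n_4 = 5)
Step 3: H = 12/(N(N+1)) * sum(R_i^2/n_i) - 3(N+1)
     = 12/(17*18) * (48^2/5 + 30^2/4 + 38.5^2/3 + 36.5^2/5) - 3*18
     = 0.039216 * 1446.33 - 54
     = 2.718954.
Step 4: Ties present; correction factor C = 1 - 30/(17^3 - 17) = 0.993873. Corrected H = 2.718954 / 0.993873 = 2.735717.
Step 5: Under H0, H ~ chi^2(3); p-value = 0.434192.
Step 6: alpha = 0.1. fail to reject H0.

H = 2.7357, df = 3, p = 0.434192, fail to reject H0.


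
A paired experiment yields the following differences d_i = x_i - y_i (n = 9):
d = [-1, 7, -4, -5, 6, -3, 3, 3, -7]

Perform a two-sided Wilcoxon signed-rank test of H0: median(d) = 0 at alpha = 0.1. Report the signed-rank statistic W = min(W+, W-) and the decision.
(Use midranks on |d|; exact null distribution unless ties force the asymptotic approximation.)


Step 1: Drop any zero differences (none here) and take |d_i|.
|d| = [1, 7, 4, 5, 6, 3, 3, 3, 7]
Step 2: Midrank |d_i| (ties get averaged ranks).
ranks: |1|->1, |7|->8.5, |4|->5, |5|->6, |6|->7, |3|->3, |3|->3, |3|->3, |7|->8.5
Step 3: Attach original signs; sum ranks with positive sign and with negative sign.
W+ = 8.5 + 7 + 3 + 3 = 21.5
W- = 1 + 5 + 6 + 3 + 8.5 = 23.5
(Check: W+ + W- = 45 should equal n(n+1)/2 = 45.)
Step 4: Test statistic W = min(W+, W-) = 21.5.
Step 5: Ties in |d|, so use the tie-corrected normal approximation.
        E[W] = n(n+1)/4 = 9*10/4 = 22.5.
        Tie groups: |d|=3 (t=3), |d|=7 (t=2); sum(t^3 - t) = 30.
        Var[W] = n(n+1)(2n+1)/24 - sum(t^3-t)/48 = 1710/24 - 30/48 = 70.625.
        z = (W - E[W]) / sqrt(Var[W]) = (21.5 - 22.5) / 8.4039 = -0.1190.
        Two-sided p = 2*Phi(z) = 0.905281.
Step 6: alpha = 0.1. fail to reject H0.

W+ = 21.5, W- = 23.5, W = min = 21.5, p = 0.905281, fail to reject H0.


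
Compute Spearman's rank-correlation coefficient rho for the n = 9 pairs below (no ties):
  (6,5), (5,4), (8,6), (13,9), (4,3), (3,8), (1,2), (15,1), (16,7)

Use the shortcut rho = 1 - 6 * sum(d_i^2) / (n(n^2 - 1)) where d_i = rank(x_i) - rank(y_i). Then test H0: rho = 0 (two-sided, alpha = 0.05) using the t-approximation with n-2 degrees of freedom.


Step 1: Rank x and y separately (midranks; no ties here).
rank(x): 6->5, 5->4, 8->6, 13->7, 4->3, 3->2, 1->1, 15->8, 16->9
rank(y): 5->5, 4->4, 6->6, 9->9, 3->3, 8->8, 2->2, 1->1, 7->7
Step 2: d_i = R_x(i) - R_y(i); compute d_i^2.
  (5-5)^2=0, (4-4)^2=0, (6-6)^2=0, (7-9)^2=4, (3-3)^2=0, (2-8)^2=36, (1-2)^2=1, (8-1)^2=49, (9-7)^2=4
sum(d^2) = 94.
Step 3: rho = 1 - 6*94 / (9*(9^2 - 1)) = 1 - 564/720 = 0.216667.
Step 4: Under H0, t = rho * sqrt((n-2)/(1-rho^2)) = 0.5872 ~ t(7).
Step 5: Two-sided p-value from the t-distribution with 7 df = 0.575515.
Step 6: alpha = 0.05. fail to reject H0.

rho = 0.2167, p = 0.575515, fail to reject H0 at alpha = 0.05.


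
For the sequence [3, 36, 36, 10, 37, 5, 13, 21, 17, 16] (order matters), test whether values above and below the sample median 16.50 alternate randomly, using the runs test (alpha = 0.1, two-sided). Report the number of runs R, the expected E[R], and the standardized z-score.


Step 1: Compute median = 16.50; label A = above, B = below.
Labels in order: BAABABBAAB  (n_A = 5, n_B = 5)
Step 2: Count runs R = 7.
Step 3: Under H0 (random ordering), E[R] = 2*n_A*n_B/(n_A+n_B) + 1 = 2*5*5/10 + 1 = 6.0000.
        Var[R] = 2*n_A*n_B*(2*n_A*n_B - n_A - n_B) / ((n_A+n_B)^2 * (n_A+n_B-1)) = 2000/900 = 2.2222.
        SD[R] = 1.4907.
Step 4: Continuity-corrected z = (R - 0.5 - E[R]) / SD[R] = (7 - 0.5 - 6.0000) / 1.4907 = 0.3354.
Step 5: Two-sided p-value via normal approximation = 2*(1 - Phi(|z|)) = 0.737316.
Step 6: alpha = 0.1. fail to reject H0.

R = 7, z = 0.3354, p = 0.737316, fail to reject H0.


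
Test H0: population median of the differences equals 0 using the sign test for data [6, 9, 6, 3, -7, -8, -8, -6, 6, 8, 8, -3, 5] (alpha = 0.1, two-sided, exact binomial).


Step 1: Discard zero differences. Original n = 13; n_eff = number of nonzero differences = 13.
Nonzero differences (with sign): +6, +9, +6, +3, -7, -8, -8, -6, +6, +8, +8, -3, +5
Step 2: Count signs: positive = 8, negative = 5.
Step 3: Under H0: P(positive) = 0.5, so the number of positives S ~ Bin(13, 0.5).
Step 4: Two-sided exact p-value = sum of Bin(13,0.5) probabilities at or below the observed probability = 0.581055.
Step 5: alpha = 0.1. fail to reject H0.

n_eff = 13, pos = 8, neg = 5, p = 0.581055, fail to reject H0.


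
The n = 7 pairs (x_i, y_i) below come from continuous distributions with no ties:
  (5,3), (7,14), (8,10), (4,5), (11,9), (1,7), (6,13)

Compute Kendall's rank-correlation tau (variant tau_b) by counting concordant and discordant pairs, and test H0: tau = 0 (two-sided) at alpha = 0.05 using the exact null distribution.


Step 1: Enumerate the 21 unordered pairs (i,j) with i<j and classify each by sign(x_j-x_i) * sign(y_j-y_i).
  (1,2):dx=+2,dy=+11->C; (1,3):dx=+3,dy=+7->C; (1,4):dx=-1,dy=+2->D; (1,5):dx=+6,dy=+6->C
  (1,6):dx=-4,dy=+4->D; (1,7):dx=+1,dy=+10->C; (2,3):dx=+1,dy=-4->D; (2,4):dx=-3,dy=-9->C
  (2,5):dx=+4,dy=-5->D; (2,6):dx=-6,dy=-7->C; (2,7):dx=-1,dy=-1->C; (3,4):dx=-4,dy=-5->C
  (3,5):dx=+3,dy=-1->D; (3,6):dx=-7,dy=-3->C; (3,7):dx=-2,dy=+3->D; (4,5):dx=+7,dy=+4->C
  (4,6):dx=-3,dy=+2->D; (4,7):dx=+2,dy=+8->C; (5,6):dx=-10,dy=-2->C; (5,7):dx=-5,dy=+4->D
  (6,7):dx=+5,dy=+6->C
Step 2: C = 13, D = 8, total pairs = 21.
Step 3: tau = (C - D)/(n(n-1)/2) = (13 - 8)/21 = 0.238095.
Step 4: Exact two-sided p-value (enumerate n! = 5040 permutations of y under H0): p = 0.561905.
Step 5: alpha = 0.05. fail to reject H0.

tau_b = 0.2381 (C=13, D=8), p = 0.561905, fail to reject H0.


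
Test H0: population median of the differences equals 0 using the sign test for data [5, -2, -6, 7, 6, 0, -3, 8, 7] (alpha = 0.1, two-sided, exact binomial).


Step 1: Discard zero differences. Original n = 9; n_eff = number of nonzero differences = 8.
Nonzero differences (with sign): +5, -2, -6, +7, +6, -3, +8, +7
Step 2: Count signs: positive = 5, negative = 3.
Step 3: Under H0: P(positive) = 0.5, so the number of positives S ~ Bin(8, 0.5).
Step 4: Two-sided exact p-value = sum of Bin(8,0.5) probabilities at or below the observed probability = 0.726562.
Step 5: alpha = 0.1. fail to reject H0.

n_eff = 8, pos = 5, neg = 3, p = 0.726562, fail to reject H0.


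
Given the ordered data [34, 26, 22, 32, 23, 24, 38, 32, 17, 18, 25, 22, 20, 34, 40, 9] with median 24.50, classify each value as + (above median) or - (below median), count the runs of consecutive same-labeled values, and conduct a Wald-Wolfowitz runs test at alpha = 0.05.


Step 1: Compute median = 24.50; label A = above, B = below.
Labels in order: AABABBAABBABBAAB  (n_A = 8, n_B = 8)
Step 2: Count runs R = 10.
Step 3: Under H0 (random ordering), E[R] = 2*n_A*n_B/(n_A+n_B) + 1 = 2*8*8/16 + 1 = 9.0000.
        Var[R] = 2*n_A*n_B*(2*n_A*n_B - n_A - n_B) / ((n_A+n_B)^2 * (n_A+n_B-1)) = 14336/3840 = 3.7333.
        SD[R] = 1.9322.
Step 4: Continuity-corrected z = (R - 0.5 - E[R]) / SD[R] = (10 - 0.5 - 9.0000) / 1.9322 = 0.2588.
Step 5: Two-sided p-value via normal approximation = 2*(1 - Phi(|z|)) = 0.795809.
Step 6: alpha = 0.05. fail to reject H0.

R = 10, z = 0.2588, p = 0.795809, fail to reject H0.


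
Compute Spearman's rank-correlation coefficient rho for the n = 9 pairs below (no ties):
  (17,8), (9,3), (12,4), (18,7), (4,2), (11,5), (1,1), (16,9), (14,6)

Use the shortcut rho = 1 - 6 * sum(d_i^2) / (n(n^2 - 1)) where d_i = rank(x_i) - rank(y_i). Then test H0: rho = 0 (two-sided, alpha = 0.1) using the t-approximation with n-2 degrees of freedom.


Step 1: Rank x and y separately (midranks; no ties here).
rank(x): 17->8, 9->3, 12->5, 18->9, 4->2, 11->4, 1->1, 16->7, 14->6
rank(y): 8->8, 3->3, 4->4, 7->7, 2->2, 5->5, 1->1, 9->9, 6->6
Step 2: d_i = R_x(i) - R_y(i); compute d_i^2.
  (8-8)^2=0, (3-3)^2=0, (5-4)^2=1, (9-7)^2=4, (2-2)^2=0, (4-5)^2=1, (1-1)^2=0, (7-9)^2=4, (6-6)^2=0
sum(d^2) = 10.
Step 3: rho = 1 - 6*10 / (9*(9^2 - 1)) = 1 - 60/720 = 0.916667.
Step 4: Under H0, t = rho * sqrt((n-2)/(1-rho^2)) = 6.0685 ~ t(7).
Step 5: Two-sided p-value from the t-distribution with 7 df = 0.000507.
Step 6: alpha = 0.1. reject H0.

rho = 0.9167, p = 0.000507, reject H0 at alpha = 0.1.


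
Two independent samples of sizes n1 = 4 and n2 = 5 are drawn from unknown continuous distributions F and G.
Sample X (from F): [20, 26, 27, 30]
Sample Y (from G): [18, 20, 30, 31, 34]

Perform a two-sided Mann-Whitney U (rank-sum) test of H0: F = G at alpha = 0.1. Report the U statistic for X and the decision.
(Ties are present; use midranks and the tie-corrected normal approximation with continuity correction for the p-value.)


Step 1: Combine and sort all 9 observations; assign midranks.
sorted (value, group): (18,Y), (20,X), (20,Y), (26,X), (27,X), (30,X), (30,Y), (31,Y), (34,Y)
ranks: 18->1, 20->2.5, 20->2.5, 26->4, 27->5, 30->6.5, 30->6.5, 31->8, 34->9
Step 2: Rank sum for X: R1 = 2.5 + 4 + 5 + 6.5 = 18.
Step 3: U_X = R1 - n1(n1+1)/2 = 18 - 4*5/2 = 18 - 10 = 8.
       U_Y = n1*n2 - U_X = 20 - 8 = 12.
Step 4: Ties are present, so use the tie-corrected normal approximation (with continuity correction) for the p-value.
Step 5: p-value = 0.710992; compare to alpha = 0.1. fail to reject H0.

U_X = 8, p = 0.710992, fail to reject H0 at alpha = 0.1.


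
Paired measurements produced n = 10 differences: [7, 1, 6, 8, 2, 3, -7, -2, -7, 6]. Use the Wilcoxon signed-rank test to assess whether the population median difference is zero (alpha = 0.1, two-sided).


Step 1: Drop any zero differences (none here) and take |d_i|.
|d| = [7, 1, 6, 8, 2, 3, 7, 2, 7, 6]
Step 2: Midrank |d_i| (ties get averaged ranks).
ranks: |7|->8, |1|->1, |6|->5.5, |8|->10, |2|->2.5, |3|->4, |7|->8, |2|->2.5, |7|->8, |6|->5.5
Step 3: Attach original signs; sum ranks with positive sign and with negative sign.
W+ = 8 + 1 + 5.5 + 10 + 2.5 + 4 + 5.5 = 36.5
W- = 8 + 2.5 + 8 = 18.5
(Check: W+ + W- = 55 should equal n(n+1)/2 = 55.)
Step 4: Test statistic W = min(W+, W-) = 18.5.
Step 5: Ties in |d|, so use the tie-corrected normal approximation.
        E[W] = n(n+1)/4 = 10*11/4 = 27.5.
        Tie groups: |d|=2 (t=2), |d|=6 (t=2), |d|=7 (t=3); sum(t^3 - t) = 36.
        Var[W] = n(n+1)(2n+1)/24 - sum(t^3-t)/48 = 2310/24 - 36/48 = 95.5.
        z = (W - E[W]) / sqrt(Var[W]) = (18.5 - 27.5) / 9.7724 = -0.9210.
        Two-sided p = 2*Phi(z) = 0.357071.
Step 6: alpha = 0.1. fail to reject H0.

W+ = 36.5, W- = 18.5, W = min = 18.5, p = 0.357071, fail to reject H0.


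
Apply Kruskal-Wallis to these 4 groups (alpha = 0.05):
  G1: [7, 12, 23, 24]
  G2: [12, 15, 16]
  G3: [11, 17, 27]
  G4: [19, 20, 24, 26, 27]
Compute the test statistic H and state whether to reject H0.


Step 1: Combine all N = 15 observations and assign midranks.
sorted (value, group, rank): (7,G1,1), (11,G3,2), (12,G1,3.5), (12,G2,3.5), (15,G2,5), (16,G2,6), (17,G3,7), (19,G4,8), (20,G4,9), (23,G1,10), (24,G1,11.5), (24,G4,11.5), (26,G4,13), (27,G3,14.5), (27,G4,14.5)
Step 2: Sum ranks within each group.
R_1 = 26 (n_1 = 4)
R_2 = 14.5 (n_2 = 3)
R_3 = 23.5 (n_3 = 3)
R_4 = 56 (n_4 = 5)
Step 3: H = 12/(N(N+1)) * sum(R_i^2/n_i) - 3(N+1)
     = 12/(15*16) * (26^2/4 + 14.5^2/3 + 23.5^2/3 + 56^2/5) - 3*16
     = 0.050000 * 1050.37 - 48
     = 4.518333.
Step 4: Ties present; correction factor C = 1 - 18/(15^3 - 15) = 0.994643. Corrected H = 4.518333 / 0.994643 = 4.542669.
Step 5: Under H0, H ~ chi^2(3); p-value = 0.208516.
Step 6: alpha = 0.05. fail to reject H0.

H = 4.5427, df = 3, p = 0.208516, fail to reject H0.


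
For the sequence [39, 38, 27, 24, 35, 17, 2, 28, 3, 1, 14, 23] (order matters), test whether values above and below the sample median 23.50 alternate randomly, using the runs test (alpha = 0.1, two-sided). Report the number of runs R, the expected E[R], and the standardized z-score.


Step 1: Compute median = 23.50; label A = above, B = below.
Labels in order: AAAAABBABBBB  (n_A = 6, n_B = 6)
Step 2: Count runs R = 4.
Step 3: Under H0 (random ordering), E[R] = 2*n_A*n_B/(n_A+n_B) + 1 = 2*6*6/12 + 1 = 7.0000.
        Var[R] = 2*n_A*n_B*(2*n_A*n_B - n_A - n_B) / ((n_A+n_B)^2 * (n_A+n_B-1)) = 4320/1584 = 2.7273.
        SD[R] = 1.6514.
Step 4: Continuity-corrected z = (R + 0.5 - E[R]) / SD[R] = (4 + 0.5 - 7.0000) / 1.6514 = -1.5138.
Step 5: Two-sided p-value via normal approximation = 2*(1 - Phi(|z|)) = 0.130070.
Step 6: alpha = 0.1. fail to reject H0.

R = 4, z = -1.5138, p = 0.130070, fail to reject H0.


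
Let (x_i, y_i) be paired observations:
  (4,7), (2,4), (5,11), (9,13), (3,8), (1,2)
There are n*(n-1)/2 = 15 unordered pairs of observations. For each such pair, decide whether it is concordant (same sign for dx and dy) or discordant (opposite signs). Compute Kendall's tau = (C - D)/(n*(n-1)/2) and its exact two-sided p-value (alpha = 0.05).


Step 1: Enumerate the 15 unordered pairs (i,j) with i<j and classify each by sign(x_j-x_i) * sign(y_j-y_i).
  (1,2):dx=-2,dy=-3->C; (1,3):dx=+1,dy=+4->C; (1,4):dx=+5,dy=+6->C; (1,5):dx=-1,dy=+1->D
  (1,6):dx=-3,dy=-5->C; (2,3):dx=+3,dy=+7->C; (2,4):dx=+7,dy=+9->C; (2,5):dx=+1,dy=+4->C
  (2,6):dx=-1,dy=-2->C; (3,4):dx=+4,dy=+2->C; (3,5):dx=-2,dy=-3->C; (3,6):dx=-4,dy=-9->C
  (4,5):dx=-6,dy=-5->C; (4,6):dx=-8,dy=-11->C; (5,6):dx=-2,dy=-6->C
Step 2: C = 14, D = 1, total pairs = 15.
Step 3: tau = (C - D)/(n(n-1)/2) = (14 - 1)/15 = 0.866667.
Step 4: Exact two-sided p-value (enumerate n! = 720 permutations of y under H0): p = 0.016667.
Step 5: alpha = 0.05. reject H0.

tau_b = 0.8667 (C=14, D=1), p = 0.016667, reject H0.


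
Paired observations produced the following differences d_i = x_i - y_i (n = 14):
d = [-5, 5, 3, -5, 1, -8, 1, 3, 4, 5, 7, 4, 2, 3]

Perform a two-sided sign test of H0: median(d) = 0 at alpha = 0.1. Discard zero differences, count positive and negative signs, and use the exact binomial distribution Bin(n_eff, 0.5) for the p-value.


Step 1: Discard zero differences. Original n = 14; n_eff = number of nonzero differences = 14.
Nonzero differences (with sign): -5, +5, +3, -5, +1, -8, +1, +3, +4, +5, +7, +4, +2, +3
Step 2: Count signs: positive = 11, negative = 3.
Step 3: Under H0: P(positive) = 0.5, so the number of positives S ~ Bin(14, 0.5).
Step 4: Two-sided exact p-value = sum of Bin(14,0.5) probabilities at or below the observed probability = 0.057373.
Step 5: alpha = 0.1. reject H0.

n_eff = 14, pos = 11, neg = 3, p = 0.057373, reject H0.


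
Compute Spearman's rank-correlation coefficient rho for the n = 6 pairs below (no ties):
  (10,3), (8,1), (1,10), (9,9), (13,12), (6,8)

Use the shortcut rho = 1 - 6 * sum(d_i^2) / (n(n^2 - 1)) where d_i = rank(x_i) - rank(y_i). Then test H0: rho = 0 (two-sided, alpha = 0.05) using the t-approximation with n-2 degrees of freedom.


Step 1: Rank x and y separately (midranks; no ties here).
rank(x): 10->5, 8->3, 1->1, 9->4, 13->6, 6->2
rank(y): 3->2, 1->1, 10->5, 9->4, 12->6, 8->3
Step 2: d_i = R_x(i) - R_y(i); compute d_i^2.
  (5-2)^2=9, (3-1)^2=4, (1-5)^2=16, (4-4)^2=0, (6-6)^2=0, (2-3)^2=1
sum(d^2) = 30.
Step 3: rho = 1 - 6*30 / (6*(6^2 - 1)) = 1 - 180/210 = 0.142857.
Step 4: Under H0, t = rho * sqrt((n-2)/(1-rho^2)) = 0.2887 ~ t(4).
Step 5: Two-sided p-value from the t-distribution with 4 df = 0.787172.
Step 6: alpha = 0.05. fail to reject H0.

rho = 0.1429, p = 0.787172, fail to reject H0 at alpha = 0.05.


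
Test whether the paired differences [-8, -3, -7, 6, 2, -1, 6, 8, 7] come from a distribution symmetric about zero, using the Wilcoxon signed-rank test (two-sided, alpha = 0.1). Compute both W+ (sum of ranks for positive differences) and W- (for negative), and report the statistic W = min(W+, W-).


Step 1: Drop any zero differences (none here) and take |d_i|.
|d| = [8, 3, 7, 6, 2, 1, 6, 8, 7]
Step 2: Midrank |d_i| (ties get averaged ranks).
ranks: |8|->8.5, |3|->3, |7|->6.5, |6|->4.5, |2|->2, |1|->1, |6|->4.5, |8|->8.5, |7|->6.5
Step 3: Attach original signs; sum ranks with positive sign and with negative sign.
W+ = 4.5 + 2 + 4.5 + 8.5 + 6.5 = 26
W- = 8.5 + 3 + 6.5 + 1 = 19
(Check: W+ + W- = 45 should equal n(n+1)/2 = 45.)
Step 4: Test statistic W = min(W+, W-) = 19.
Step 5: Ties in |d|, so use the tie-corrected normal approximation.
        E[W] = n(n+1)/4 = 9*10/4 = 22.5.
        Tie groups: |d|=6 (t=2), |d|=7 (t=2), |d|=8 (t=2); sum(t^3 - t) = 18.
        Var[W] = n(n+1)(2n+1)/24 - sum(t^3-t)/48 = 1710/24 - 18/48 = 70.875.
        z = (W - E[W]) / sqrt(Var[W]) = (19 - 22.5) / 8.4187 = -0.4157.
        Two-sided p = 2*Phi(z) = 0.677600.
Step 6: alpha = 0.1. fail to reject H0.

W+ = 26, W- = 19, W = min = 19, p = 0.677600, fail to reject H0.


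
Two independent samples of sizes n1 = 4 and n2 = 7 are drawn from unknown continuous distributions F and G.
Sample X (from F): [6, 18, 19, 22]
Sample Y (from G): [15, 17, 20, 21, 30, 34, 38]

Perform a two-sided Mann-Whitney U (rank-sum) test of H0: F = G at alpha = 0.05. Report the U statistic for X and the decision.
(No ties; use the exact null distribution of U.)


Step 1: Combine and sort all 11 observations; assign midranks.
sorted (value, group): (6,X), (15,Y), (17,Y), (18,X), (19,X), (20,Y), (21,Y), (22,X), (30,Y), (34,Y), (38,Y)
ranks: 6->1, 15->2, 17->3, 18->4, 19->5, 20->6, 21->7, 22->8, 30->9, 34->10, 38->11
Step 2: Rank sum for X: R1 = 1 + 4 + 5 + 8 = 18.
Step 3: U_X = R1 - n1(n1+1)/2 = 18 - 4*5/2 = 18 - 10 = 8.
       U_Y = n1*n2 - U_X = 28 - 8 = 20.
Step 4: No ties, so the exact null distribution of U (based on enumerating the C(11,4) = 330 equally likely rank assignments) gives the two-sided p-value.
Step 5: p-value = 0.315152; compare to alpha = 0.05. fail to reject H0.

U_X = 8, p = 0.315152, fail to reject H0 at alpha = 0.05.


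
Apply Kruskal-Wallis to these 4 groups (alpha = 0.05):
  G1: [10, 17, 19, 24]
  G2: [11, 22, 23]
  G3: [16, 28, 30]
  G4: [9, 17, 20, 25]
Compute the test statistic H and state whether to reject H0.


Step 1: Combine all N = 14 observations and assign midranks.
sorted (value, group, rank): (9,G4,1), (10,G1,2), (11,G2,3), (16,G3,4), (17,G1,5.5), (17,G4,5.5), (19,G1,7), (20,G4,8), (22,G2,9), (23,G2,10), (24,G1,11), (25,G4,12), (28,G3,13), (30,G3,14)
Step 2: Sum ranks within each group.
R_1 = 25.5 (n_1 = 4)
R_2 = 22 (n_2 = 3)
R_3 = 31 (n_3 = 3)
R_4 = 26.5 (n_4 = 4)
Step 3: H = 12/(N(N+1)) * sum(R_i^2/n_i) - 3(N+1)
     = 12/(14*15) * (25.5^2/4 + 22^2/3 + 31^2/3 + 26.5^2/4) - 3*15
     = 0.057143 * 819.792 - 45
     = 1.845238.
Step 4: Ties present; correction factor C = 1 - 6/(14^3 - 14) = 0.997802. Corrected H = 1.845238 / 0.997802 = 1.849302.
Step 5: Under H0, H ~ chi^2(3); p-value = 0.604265.
Step 6: alpha = 0.05. fail to reject H0.

H = 1.8493, df = 3, p = 0.604265, fail to reject H0.


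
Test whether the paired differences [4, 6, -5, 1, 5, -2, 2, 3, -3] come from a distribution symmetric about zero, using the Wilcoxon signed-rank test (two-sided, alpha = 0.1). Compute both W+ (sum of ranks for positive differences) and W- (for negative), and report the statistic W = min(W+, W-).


Step 1: Drop any zero differences (none here) and take |d_i|.
|d| = [4, 6, 5, 1, 5, 2, 2, 3, 3]
Step 2: Midrank |d_i| (ties get averaged ranks).
ranks: |4|->6, |6|->9, |5|->7.5, |1|->1, |5|->7.5, |2|->2.5, |2|->2.5, |3|->4.5, |3|->4.5
Step 3: Attach original signs; sum ranks with positive sign and with negative sign.
W+ = 6 + 9 + 1 + 7.5 + 2.5 + 4.5 = 30.5
W- = 7.5 + 2.5 + 4.5 = 14.5
(Check: W+ + W- = 45 should equal n(n+1)/2 = 45.)
Step 4: Test statistic W = min(W+, W-) = 14.5.
Step 5: Ties in |d|, so use the tie-corrected normal approximation.
        E[W] = n(n+1)/4 = 9*10/4 = 22.5.
        Tie groups: |d|=2 (t=2), |d|=3 (t=2), |d|=5 (t=2); sum(t^3 - t) = 18.
        Var[W] = n(n+1)(2n+1)/24 - sum(t^3-t)/48 = 1710/24 - 18/48 = 70.875.
        z = (W - E[W]) / sqrt(Var[W]) = (14.5 - 22.5) / 8.4187 = -0.9503.
        Two-sided p = 2*Phi(z) = 0.341979.
Step 6: alpha = 0.1. fail to reject H0.

W+ = 30.5, W- = 14.5, W = min = 14.5, p = 0.341979, fail to reject H0.


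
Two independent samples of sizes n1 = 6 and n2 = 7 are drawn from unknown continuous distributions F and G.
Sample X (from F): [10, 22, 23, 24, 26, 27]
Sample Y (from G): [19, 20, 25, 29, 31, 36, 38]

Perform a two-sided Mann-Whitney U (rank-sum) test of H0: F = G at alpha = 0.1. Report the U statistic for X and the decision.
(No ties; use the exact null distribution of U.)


Step 1: Combine and sort all 13 observations; assign midranks.
sorted (value, group): (10,X), (19,Y), (20,Y), (22,X), (23,X), (24,X), (25,Y), (26,X), (27,X), (29,Y), (31,Y), (36,Y), (38,Y)
ranks: 10->1, 19->2, 20->3, 22->4, 23->5, 24->6, 25->7, 26->8, 27->9, 29->10, 31->11, 36->12, 38->13
Step 2: Rank sum for X: R1 = 1 + 4 + 5 + 6 + 8 + 9 = 33.
Step 3: U_X = R1 - n1(n1+1)/2 = 33 - 6*7/2 = 33 - 21 = 12.
       U_Y = n1*n2 - U_X = 42 - 12 = 30.
Step 4: No ties, so the exact null distribution of U (based on enumerating the C(13,6) = 1716 equally likely rank assignments) gives the two-sided p-value.
Step 5: p-value = 0.234266; compare to alpha = 0.1. fail to reject H0.

U_X = 12, p = 0.234266, fail to reject H0 at alpha = 0.1.


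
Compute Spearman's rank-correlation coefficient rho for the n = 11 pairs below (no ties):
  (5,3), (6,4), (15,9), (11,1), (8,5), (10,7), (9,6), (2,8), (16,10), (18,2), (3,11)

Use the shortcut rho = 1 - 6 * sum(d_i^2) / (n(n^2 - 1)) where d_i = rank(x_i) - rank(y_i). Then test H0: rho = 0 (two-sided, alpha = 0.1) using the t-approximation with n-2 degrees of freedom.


Step 1: Rank x and y separately (midranks; no ties here).
rank(x): 5->3, 6->4, 15->9, 11->8, 8->5, 10->7, 9->6, 2->1, 16->10, 18->11, 3->2
rank(y): 3->3, 4->4, 9->9, 1->1, 5->5, 7->7, 6->6, 8->8, 10->10, 2->2, 11->11
Step 2: d_i = R_x(i) - R_y(i); compute d_i^2.
  (3-3)^2=0, (4-4)^2=0, (9-9)^2=0, (8-1)^2=49, (5-5)^2=0, (7-7)^2=0, (6-6)^2=0, (1-8)^2=49, (10-10)^2=0, (11-2)^2=81, (2-11)^2=81
sum(d^2) = 260.
Step 3: rho = 1 - 6*260 / (11*(11^2 - 1)) = 1 - 1560/1320 = -0.181818.
Step 4: Under H0, t = rho * sqrt((n-2)/(1-rho^2)) = -0.5547 ~ t(9).
Step 5: Two-sided p-value from the t-distribution with 9 df = 0.592615.
Step 6: alpha = 0.1. fail to reject H0.

rho = -0.1818, p = 0.592615, fail to reject H0 at alpha = 0.1.
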